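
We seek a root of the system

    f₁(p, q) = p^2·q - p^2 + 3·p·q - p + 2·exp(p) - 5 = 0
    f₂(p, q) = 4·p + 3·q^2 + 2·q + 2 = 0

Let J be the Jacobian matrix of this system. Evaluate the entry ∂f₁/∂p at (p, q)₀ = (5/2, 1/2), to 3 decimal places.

22.365

∂f₁/∂p = 2·p·q - 2·p + 3·q + 2·exp(p) - 1.
At (5/2, 1/2) this is 22.365.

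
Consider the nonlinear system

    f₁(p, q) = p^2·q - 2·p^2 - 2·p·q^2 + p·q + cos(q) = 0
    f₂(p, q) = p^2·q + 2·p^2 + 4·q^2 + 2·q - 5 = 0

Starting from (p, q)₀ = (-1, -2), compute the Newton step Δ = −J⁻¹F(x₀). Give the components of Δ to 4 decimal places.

At (-1, -2): F = (5.583853, 7.0000).
Jacobian J = [[2·p·q - 4·p - 2·q^2 + q, p^2 - 4·p·q + p - sin(q)], [2·p·q + 4·p, p^2 + 8·q + 2]].
At the point, J = [[-2.0000, -7.090703], [0.0000, -13.0000]] (det J = 26.0000).
Solving J·Δ = −F gives Δ = (0.8829, 0.5385).

(0.8829, 0.5385)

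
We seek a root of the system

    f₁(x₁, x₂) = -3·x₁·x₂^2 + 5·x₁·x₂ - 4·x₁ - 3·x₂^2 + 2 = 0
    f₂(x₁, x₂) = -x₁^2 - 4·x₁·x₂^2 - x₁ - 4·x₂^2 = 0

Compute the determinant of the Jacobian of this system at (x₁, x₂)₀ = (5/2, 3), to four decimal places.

J = [[-3·x₂^2 + 5·x₂ - 4, -6·x₁·x₂ + 5·x₁ - 6·x₂], [-2·x₁ - 4·x₂^2 - 1, -8·x₁·x₂ - 8·x₂]].
At the point, J = [[-16.0000, -50.5000], [-42.0000, -84.0000]].
det J = -777.0000.

-777.0000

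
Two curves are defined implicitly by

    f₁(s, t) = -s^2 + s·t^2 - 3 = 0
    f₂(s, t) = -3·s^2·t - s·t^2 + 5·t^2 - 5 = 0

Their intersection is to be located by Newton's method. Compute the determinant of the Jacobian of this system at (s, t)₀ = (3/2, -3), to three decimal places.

-4.500

J = [[-2·s + t^2, 2·s·t], [-6·s·t - t^2, -3·s^2 - 2·s·t + 10·t]].
At the point, J = [[6.000, -9.000], [18.000, -27.750]].
det J = -4.500.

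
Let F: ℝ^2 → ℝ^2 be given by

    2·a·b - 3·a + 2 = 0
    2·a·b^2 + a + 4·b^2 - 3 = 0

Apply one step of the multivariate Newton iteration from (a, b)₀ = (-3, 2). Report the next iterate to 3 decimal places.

(-1.348, 2.109)

At (-3, 2): F = (-1.000, -14.000).
Jacobian J = [[2·b - 3, 2·a], [2·b^2 + 1, 4·a·b + 8·b]].
At the point, J = [[1.000, -6.000], [9.000, -8.000]] (det J = 46.000).
Solving J·Δ = −F gives Δ = (1.652, 0.109).
Then the next iterate is (a, b)₁ = (-1.348, 2.109).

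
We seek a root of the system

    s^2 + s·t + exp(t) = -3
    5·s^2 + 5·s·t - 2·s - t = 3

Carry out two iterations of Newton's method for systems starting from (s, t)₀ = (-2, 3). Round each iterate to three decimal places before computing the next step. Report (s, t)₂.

(-0.561, 0.295)

At (-2, 3): F = (21.08554, -12.000).
Jacobian J = [[2·s + t, s + exp(t)], [10·s + 5·t - 2, 5·s - 1]].
At the point, J = [[-1.000, 18.08554], [-7.000, -11.000]] (det J = 137.59876).
Solving J·Δ = −F gives Δ = (0.108, -1.160).
Then the next iterate is (s, t)₁ = (-1.892, 1.840).
Round to (-1.892, 1.840) and repeat: F = (9.39492, -0.56408), J = [[-1.944, 4.40454], [-11.720, -10.460]].
Δ = (1.331, -1.545), so (s, t)₂ = (-0.561, 0.295).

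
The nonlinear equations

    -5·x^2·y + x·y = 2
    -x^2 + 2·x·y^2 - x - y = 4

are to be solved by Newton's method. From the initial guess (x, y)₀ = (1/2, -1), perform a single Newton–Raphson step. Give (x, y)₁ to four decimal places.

(0.6406, -1.9167)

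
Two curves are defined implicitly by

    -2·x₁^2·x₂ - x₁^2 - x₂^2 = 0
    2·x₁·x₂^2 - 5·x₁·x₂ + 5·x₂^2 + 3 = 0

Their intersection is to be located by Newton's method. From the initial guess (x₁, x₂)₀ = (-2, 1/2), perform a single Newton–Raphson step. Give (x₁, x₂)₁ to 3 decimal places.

(-1.764, -0.207)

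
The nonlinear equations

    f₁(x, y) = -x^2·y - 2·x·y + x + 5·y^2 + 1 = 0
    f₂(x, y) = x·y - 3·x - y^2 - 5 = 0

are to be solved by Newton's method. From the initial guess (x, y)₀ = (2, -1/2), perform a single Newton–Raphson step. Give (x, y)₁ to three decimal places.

(-2.015, -1.101)

At (2, -1/2): F = (8.250, -12.250).
Jacobian J = [[-2·x·y - 2·y + 1, -x^2 - 2·x + 10·y], [y - 3, x - 2·y]].
At the point, J = [[4.000, -13.000], [-3.500, 3.000]] (det J = -33.500).
Solving J·Δ = −F gives Δ = (-4.015, -0.601).
Then the next iterate is (x, y)₁ = (-2.015, -1.101).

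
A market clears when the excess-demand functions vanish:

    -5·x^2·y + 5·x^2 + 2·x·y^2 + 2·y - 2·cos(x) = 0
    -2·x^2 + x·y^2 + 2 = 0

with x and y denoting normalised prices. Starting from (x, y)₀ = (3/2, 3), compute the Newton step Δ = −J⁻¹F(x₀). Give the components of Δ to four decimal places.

(-0.0260, -1.2136)

At (3/2, 3): F = (10.358526, 11.0000).
Jacobian J = [[-10·x·y + 10·x + 2·y^2 + 2·sin(x), -5·x^2 + 4·x·y + 2], [-4·x + y^2, 2·x·y]].
At the point, J = [[-10.005010, 8.7500], [3.0000, 9.0000]] (det J = -116.295090).
Solving J·Δ = −F gives Δ = (-0.0260, -1.2136).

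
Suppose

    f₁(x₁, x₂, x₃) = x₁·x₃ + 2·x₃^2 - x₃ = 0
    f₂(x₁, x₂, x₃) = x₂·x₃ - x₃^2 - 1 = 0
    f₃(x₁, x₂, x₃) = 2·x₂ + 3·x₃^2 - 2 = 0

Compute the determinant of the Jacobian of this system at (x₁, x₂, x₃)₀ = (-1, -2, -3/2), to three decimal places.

-17.250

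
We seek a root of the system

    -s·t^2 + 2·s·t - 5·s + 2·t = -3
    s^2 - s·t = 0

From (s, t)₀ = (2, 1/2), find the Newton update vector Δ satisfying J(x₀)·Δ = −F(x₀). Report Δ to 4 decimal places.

(-0.5455, 0.5455)

At (2, 1/2): F = (-4.5000, 3.0000).
Jacobian J = [[-t^2 + 2·t - 5, -2·s·t + 2·s + 2], [2·s - t, -s]].
At the point, J = [[-4.2500, 4.0000], [3.5000, -2.0000]] (det J = -5.5000).
Solving J·Δ = −F gives Δ = (-0.5455, 0.5455).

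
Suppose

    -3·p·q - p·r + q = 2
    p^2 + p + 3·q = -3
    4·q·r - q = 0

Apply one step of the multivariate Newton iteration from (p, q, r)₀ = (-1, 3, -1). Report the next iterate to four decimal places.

(-2.1362, -1.3787, -1.5745)

At (-1, 3, -1): F = (9.0000, 12.0000, -15.0000).
Jacobian J = [[-3·q - r, -3·p + 1, -p], [2·p + 1, 3, 0], [0, 4·r - 1, 4·q]].
At the point, J = [[-8.0000, 4.0000, 1.0000], [-1.0000, 3.0000, 0.0000], [0.0000, -5.0000, 12.0000]] (det J = -235.0000).
Solving J·Δ = −F gives Δ = (-1.1362, -4.3787, -0.5745).
Then the next iterate is (p, q, r)₁ = (-2.1362, -1.3787, -1.5745).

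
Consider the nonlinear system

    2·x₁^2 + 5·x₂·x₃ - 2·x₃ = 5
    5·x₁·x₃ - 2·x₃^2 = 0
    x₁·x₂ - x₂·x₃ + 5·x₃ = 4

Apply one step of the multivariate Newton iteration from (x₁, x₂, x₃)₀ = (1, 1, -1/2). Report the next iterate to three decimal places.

(1.953, 1.648, 0.269)

At (1, 1, -1/2): F = (-4.500, -3.000, -5.000).
Jacobian J = [[4·x₁, 5·x₃, 5·x₂ - 2], [5·x₃, 0, 5·x₁ - 4·x₃], [x₂, x₁ - x₃, -x₂ + 5]].
At the point, J = [[4.000, -2.500, 3.000], [-2.500, 0.000, 7.000], [1.000, 1.500, 4.000]] (det J = -95.750).
Solving J·Δ = −F gives Δ = (0.953, 0.648, 0.769).
Then the next iterate is (x₁, x₂, x₃)₁ = (1.953, 1.648, 0.269).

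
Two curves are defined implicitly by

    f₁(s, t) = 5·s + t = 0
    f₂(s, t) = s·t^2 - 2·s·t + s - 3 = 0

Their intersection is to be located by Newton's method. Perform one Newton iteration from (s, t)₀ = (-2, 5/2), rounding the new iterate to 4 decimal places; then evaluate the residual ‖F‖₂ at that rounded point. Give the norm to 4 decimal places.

At (-2, 5/2): F = (-7.5000, -7.5000).
Jacobian J = [[5, 1], [t^2 - 2·t + 1, 2·s·t - 2·s]].
At the point, J = [[5.0000, 1.0000], [2.2500, -6.0000]] (det J = -32.2500).
Solving J·Δ = −F gives Δ = (1.6279, -0.6395).
Then the next iterate is (s, t)₁ = (-0.3721, 1.8605).
Re-evaluating at (-0.3721, 1.8605): F = (0.0000, -3.275525), so ‖F‖₂ = 3.2755.

3.2755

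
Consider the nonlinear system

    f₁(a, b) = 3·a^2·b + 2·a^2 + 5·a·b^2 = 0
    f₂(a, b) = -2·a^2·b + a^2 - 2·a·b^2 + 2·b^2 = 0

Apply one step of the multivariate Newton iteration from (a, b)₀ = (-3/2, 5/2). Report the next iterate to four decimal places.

(-5.4375, 1.3186)

At (-3/2, 5/2): F = (-25.5000, 22.2500).
Jacobian J = [[6·a·b + 4·a + 5·b^2, 3·a^2 + 10·a·b], [-4·a·b + 2·a - 2·b^2, -2·a^2 - 4·a·b + 4·b]].
At the point, J = [[2.7500, -30.7500], [-0.5000, 20.5000]] (det J = 41.0000).
Solving J·Δ = −F gives Δ = (-3.9375, -1.1814).
Then the next iterate is (a, b)₁ = (-5.4375, 1.3186).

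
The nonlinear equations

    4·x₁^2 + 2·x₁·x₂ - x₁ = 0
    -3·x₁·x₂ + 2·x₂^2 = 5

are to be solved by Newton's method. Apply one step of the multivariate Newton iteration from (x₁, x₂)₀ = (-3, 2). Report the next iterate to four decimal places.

At (-3, 2): F = (27.0000, 21.0000).
Jacobian J = [[8·x₁ + 2·x₂ - 1, 2·x₁], [-3·x₂, -3·x₁ + 4·x₂]].
At the point, J = [[-21.0000, -6.0000], [-6.0000, 17.0000]] (det J = -393.0000).
Solving J·Δ = −F gives Δ = (1.4885, -0.7099).
Then the next iterate is (x₁, x₂)₁ = (-1.5115, 1.2901).

(-1.5115, 1.2901)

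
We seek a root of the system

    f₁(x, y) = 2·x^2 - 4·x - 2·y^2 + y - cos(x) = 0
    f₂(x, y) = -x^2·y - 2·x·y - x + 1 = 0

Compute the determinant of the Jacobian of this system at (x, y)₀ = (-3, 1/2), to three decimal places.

49.423

J = [[4·x + sin(x) - 4, -4·y + 1], [-2·x·y - 2·y - 1, -x^2 - 2·x]].
At the point, J = [[-16.14112, -1.000], [1.000, -3.000]].
det J = 49.423.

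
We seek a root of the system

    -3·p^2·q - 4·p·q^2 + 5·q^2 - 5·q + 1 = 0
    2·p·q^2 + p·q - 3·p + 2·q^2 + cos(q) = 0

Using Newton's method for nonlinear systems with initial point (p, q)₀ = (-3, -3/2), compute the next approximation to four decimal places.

At (-3, -3/2): F = (87.2500, 4.570737).
Jacobian J = [[-6·p·q - 4·q^2, -3·p^2 - 8·p·q + 10·q - 5], [2·q^2 + q - 3, 4·p·q + p + 4·q - sin(q)]].
At the point, J = [[-36.0000, -83.0000], [0.0000, 9.997495]] (det J = -359.909820).
Solving J·Δ = −F gives Δ = (3.4777, -0.4572).
Then the next iterate is (p, q)₁ = (0.4777, -1.9572).

(0.4777, -1.9572)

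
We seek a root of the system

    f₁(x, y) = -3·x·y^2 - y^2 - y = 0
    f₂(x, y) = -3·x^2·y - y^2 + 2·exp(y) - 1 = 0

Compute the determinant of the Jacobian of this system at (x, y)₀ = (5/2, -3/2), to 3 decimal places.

J = [[-3·y^2, -6·x·y - 2·y - 1], [-6·x·y, -3·x^2 - 2·y + 2·exp(y)]].
At the point, J = [[-6.750, 24.500], [22.500, -15.30374]].
det J = -447.950.

-447.950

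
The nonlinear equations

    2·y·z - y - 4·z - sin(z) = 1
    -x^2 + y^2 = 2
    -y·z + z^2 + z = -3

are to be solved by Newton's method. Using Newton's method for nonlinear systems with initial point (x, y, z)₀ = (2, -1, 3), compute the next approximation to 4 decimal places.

(-0.3503, 1.2006, 1.5752)

At (2, -1, 3): F = (-18.141120, -5.0000, 18.0000).
Jacobian J = [[0, 2·z - 1, 2·y - cos(z) - 4], [-2·x, 2·y, 0], [0, -z, -y + 2·z + 1]].
At the point, J = [[0.0000, 5.0000, -5.010008], [-4.0000, -2.0000, 0.0000], [0.0000, -3.0000, 8.0000]] (det J = 99.879910).
Solving J·Δ = −F gives Δ = (-2.3503, 2.2006, -1.4248).
Then the next iterate is (x, y, z)₁ = (-0.3503, 1.2006, 1.5752).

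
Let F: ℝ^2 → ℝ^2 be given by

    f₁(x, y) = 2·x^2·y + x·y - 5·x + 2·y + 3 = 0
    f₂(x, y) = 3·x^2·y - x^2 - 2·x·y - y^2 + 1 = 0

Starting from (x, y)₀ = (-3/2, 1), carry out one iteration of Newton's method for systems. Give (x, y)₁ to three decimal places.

At (-3/2, 1): F = (15.500, 7.500).
Jacobian J = [[4·x·y + y - 5, 2·x^2 + x + 2], [6·x·y - 2·x - 2·y, 3·x^2 - 2·x - 2·y]].
At the point, J = [[-10.000, 5.000], [-8.000, 7.750]] (det J = -37.500).
Solving J·Δ = −F gives Δ = (2.203, 1.307).
Then the next iterate is (x, y)₁ = (0.703, 2.307).

(0.703, 2.307)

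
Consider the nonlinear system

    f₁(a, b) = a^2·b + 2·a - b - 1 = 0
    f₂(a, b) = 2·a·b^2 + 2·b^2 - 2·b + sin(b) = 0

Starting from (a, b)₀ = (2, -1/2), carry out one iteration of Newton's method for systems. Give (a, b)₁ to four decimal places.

At (2, -1/2): F = (1.5000, 2.020574).
Jacobian J = [[2·a·b + 2, a^2 - 1], [2·b^2, 4·a·b + 4·b + cos(b) - 2]].
At the point, J = [[0.0000, 3.0000], [0.5000, -7.122417]] (det J = -1.5000).
Solving J·Δ = −F gives Δ = (-11.1636, -0.5000).
Then the next iterate is (a, b)₁ = (-9.1636, -1.0000).

(-9.1636, -1.0000)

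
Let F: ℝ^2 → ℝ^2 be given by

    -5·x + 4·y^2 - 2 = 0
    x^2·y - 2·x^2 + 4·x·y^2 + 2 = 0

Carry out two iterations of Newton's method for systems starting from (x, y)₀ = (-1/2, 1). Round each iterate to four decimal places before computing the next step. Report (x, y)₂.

At (-1/2, 1): F = (4.5000, -0.2500).
Jacobian J = [[-5, 8·y], [2·x·y - 4·x + 4·y^2, x^2 + 8·x·y]].
At the point, J = [[-5.0000, 8.0000], [5.0000, -3.7500]] (det J = -21.2500).
Solving J·Δ = −F gives Δ = (-0.7000, -1.0000).
Then the next iterate is (x, y)₁ = (-1.2000, 0.0000).
Round to (-1.2000, 0.0000) and repeat: F = (4.0000, -0.8800), J = [[-5.0000, 0.0000], [4.8000, 1.4400]].
Δ = (0.8000, -2.0556), so (x, y)₂ = (-0.4000, -2.0556).

(-0.4000, -2.0556)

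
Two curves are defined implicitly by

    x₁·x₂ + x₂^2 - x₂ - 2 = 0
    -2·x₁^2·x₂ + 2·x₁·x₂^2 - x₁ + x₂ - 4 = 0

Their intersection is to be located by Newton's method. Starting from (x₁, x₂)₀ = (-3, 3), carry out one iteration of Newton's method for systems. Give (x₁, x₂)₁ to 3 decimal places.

At (-3, 3): F = (-5.000, -106.000).
Jacobian J = [[x₂, x₁ + 2·x₂ - 1], [-4·x₁·x₂ + 2·x₂^2 - 1, -2·x₁^2 + 4·x₁·x₂ + 1]].
At the point, J = [[3.000, 2.000], [53.000, -53.000]] (det J = -265.000).
Solving J·Δ = −F gives Δ = (1.800, -0.200).
Then the next iterate is (x₁, x₂)₁ = (-1.200, 2.800).

(-1.200, 2.800)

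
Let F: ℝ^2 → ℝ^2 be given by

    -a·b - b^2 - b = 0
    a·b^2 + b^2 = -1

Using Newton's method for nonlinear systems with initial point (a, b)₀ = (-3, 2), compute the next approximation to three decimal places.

(-2.417, 1.417)

At (-3, 2): F = (0.000, -7.000).
Jacobian J = [[-b, -a - 2·b - 1], [b^2, 2·a·b + 2·b]].
At the point, J = [[-2.000, -2.000], [4.000, -8.000]] (det J = 24.000).
Solving J·Δ = −F gives Δ = (0.583, -0.583).
Then the next iterate is (a, b)₁ = (-2.417, 1.417).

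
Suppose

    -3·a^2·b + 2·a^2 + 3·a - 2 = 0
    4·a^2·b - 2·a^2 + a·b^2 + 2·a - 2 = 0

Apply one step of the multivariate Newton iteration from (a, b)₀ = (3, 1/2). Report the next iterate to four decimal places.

At (3, 1/2): F = (11.5000, 4.7500).
Jacobian J = [[-6·a·b + 4·a + 3, -3·a^2], [8·a·b - 4·a + b^2 + 2, 4·a^2 + 2·a·b]].
At the point, J = [[6.0000, -27.0000], [2.2500, 39.0000]] (det J = 294.7500).
Solving J·Δ = −F gives Δ = (-1.9567, -0.0089).
Then the next iterate is (a, b)₁ = (1.0433, 0.4911).

(1.0433, 0.4911)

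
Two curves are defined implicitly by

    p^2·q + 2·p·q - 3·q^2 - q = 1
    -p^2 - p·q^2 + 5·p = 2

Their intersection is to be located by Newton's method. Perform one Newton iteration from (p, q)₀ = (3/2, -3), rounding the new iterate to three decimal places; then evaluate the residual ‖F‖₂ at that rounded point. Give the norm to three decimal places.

At (3/2, -3): F = (-40.750, -10.250).
Jacobian J = [[2·p·q + 2·q, p^2 + 2·p - 6·q - 1], [-2·p - q^2 + 5, -2·p·q]].
At the point, J = [[-15.000, 22.250], [-7.000, 9.000]] (det J = 20.750).
Solving J·Δ = −F gives Δ = (6.684, 6.337).
Then the next iterate is (p, q)₁ = (8.184, 3.337).
Re-evaluating at (8.184, 3.337): F = (240.38141, -119.19135), so ‖F‖₂ = 268.309.

268.309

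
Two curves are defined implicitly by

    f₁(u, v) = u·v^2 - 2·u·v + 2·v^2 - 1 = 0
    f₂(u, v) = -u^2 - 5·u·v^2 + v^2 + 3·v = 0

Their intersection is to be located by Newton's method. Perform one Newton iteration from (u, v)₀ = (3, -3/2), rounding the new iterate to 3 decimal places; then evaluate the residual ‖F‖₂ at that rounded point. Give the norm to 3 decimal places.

At (3, -3/2): F = (19.250, -45.000).
Jacobian J = [[v^2 - 2·v, 2·u·v - 2·u + 4·v], [-2·u - 5·v^2, -10·u·v + 2·v + 3]].
At the point, J = [[5.250, -21.000], [-17.250, 45.000]] (det J = -126.000).
Solving J·Δ = −F gives Δ = (-0.625, 0.760).
Then the next iterate is (u, v)₁ = (2.375, -0.740).
Re-evaluating at (2.375, -0.740): F = (4.91075, -13.81577), so ‖F‖₂ = 14.663.

14.663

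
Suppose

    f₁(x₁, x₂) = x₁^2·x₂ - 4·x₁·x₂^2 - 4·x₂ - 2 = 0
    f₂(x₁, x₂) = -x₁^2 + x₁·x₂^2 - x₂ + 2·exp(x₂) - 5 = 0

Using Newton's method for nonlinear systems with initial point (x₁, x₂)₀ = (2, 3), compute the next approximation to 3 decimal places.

At (2, 3): F = (-74.000, 46.17107).
Jacobian J = [[2·x₁·x₂ - 4·x₂^2, x₁^2 - 8·x₁·x₂ - 4], [-2·x₁ + x₂^2, 2·x₁·x₂ + 2·exp(x₂) - 1]].
At the point, J = [[-24.000, -48.000], [5.000, 51.17107]] (det J = -988.10577).
Solving J·Δ = −F gives Δ = (-1.589, -0.747).
Then the next iterate is (x₁, x₂)₁ = (0.411, 2.253).

(0.411, 2.253)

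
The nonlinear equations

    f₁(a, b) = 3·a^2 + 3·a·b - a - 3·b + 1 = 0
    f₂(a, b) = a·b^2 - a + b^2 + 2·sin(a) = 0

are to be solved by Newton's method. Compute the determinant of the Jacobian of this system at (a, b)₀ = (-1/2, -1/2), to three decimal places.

J = [[6·a + 3·b - 1, 3·a - 3], [b^2 + 2·cos(a) - 1, 2·a·b + 2·b]].
At the point, J = [[-5.500, -4.500], [1.00517, -0.500]].
det J = 7.273.

7.273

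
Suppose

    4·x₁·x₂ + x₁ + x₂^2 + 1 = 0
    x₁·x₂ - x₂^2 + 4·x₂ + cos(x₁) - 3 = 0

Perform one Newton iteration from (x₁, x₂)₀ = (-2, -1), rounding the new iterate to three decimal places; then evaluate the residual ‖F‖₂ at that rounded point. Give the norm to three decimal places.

13.577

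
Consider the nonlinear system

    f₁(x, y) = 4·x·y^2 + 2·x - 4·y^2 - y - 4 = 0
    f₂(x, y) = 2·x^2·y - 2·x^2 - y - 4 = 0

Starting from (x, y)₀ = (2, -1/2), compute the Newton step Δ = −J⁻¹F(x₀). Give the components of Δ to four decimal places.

(-1.7179, -0.7308)

At (2, -1/2): F = (1.5000, -15.5000).
Jacobian J = [[4·y^2 + 2, 8·x·y - 8·y - 1], [4·x·y - 4·x, 2·x^2 - 1]].
At the point, J = [[3.0000, -5.0000], [-12.0000, 7.0000]] (det J = -39.0000).
Solving J·Δ = −F gives Δ = (-1.7179, -0.7308).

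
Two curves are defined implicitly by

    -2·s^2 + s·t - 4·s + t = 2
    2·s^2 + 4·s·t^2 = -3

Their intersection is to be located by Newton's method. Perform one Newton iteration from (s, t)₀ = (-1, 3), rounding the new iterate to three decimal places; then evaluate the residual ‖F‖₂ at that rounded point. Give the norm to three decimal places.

6.669

At (-1, 3): F = (0.000, -31.000).
Jacobian J = [[-4·s + t - 4, s + 1], [4·s + 4·t^2, 8·s·t]].
At the point, J = [[3.000, 0.000], [32.000, -24.000]] (det J = -72.000).
Solving J·Δ = −F gives Δ = (0.000, -1.292).
Then the next iterate is (s, t)₁ = (-1.000, 1.708).
Re-evaluating at (-1.000, 1.708): F = (0.000, -6.66906), so ‖F‖₂ = 6.669.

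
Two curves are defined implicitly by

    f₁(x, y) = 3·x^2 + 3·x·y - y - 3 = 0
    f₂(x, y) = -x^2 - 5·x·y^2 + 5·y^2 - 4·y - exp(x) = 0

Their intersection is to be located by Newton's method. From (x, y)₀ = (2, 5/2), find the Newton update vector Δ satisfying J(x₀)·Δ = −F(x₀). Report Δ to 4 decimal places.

At (2, 5/2): F = (21.5000, -52.639056).
Jacobian J = [[6·x + 3·y, 3·x - 1], [-2·x - 5·y^2 - exp(x), -10·x·y + 10·y - 4]].
At the point, J = [[19.5000, 5.0000], [-42.639056, -29.0000]] (det J = -352.304720).
Solving J·Δ = −F gives Δ = (-1.0227, -0.3114).

(-1.0227, -0.3114)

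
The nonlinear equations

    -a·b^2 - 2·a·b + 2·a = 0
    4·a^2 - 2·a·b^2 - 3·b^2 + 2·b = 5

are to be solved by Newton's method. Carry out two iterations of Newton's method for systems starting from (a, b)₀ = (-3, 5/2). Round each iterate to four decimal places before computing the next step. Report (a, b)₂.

(-1.2912, 1.1404)

At (-3, 5/2): F = (27.7500, 54.7500).
Jacobian J = [[-b^2 - 2·b + 2, -2·a·b - 2·a], [8·a - 2·b^2, -4·a·b - 6·b + 2]].
At the point, J = [[-9.2500, 21.0000], [-36.5000, 17.0000]] (det J = 609.2500).
Solving J·Δ = −F gives Δ = (1.1128, -0.8312).
Then the next iterate is (a, b)₁ = (-1.8872, 1.6688).
Round to (-1.8872, 1.6688) and repeat: F = (7.779970, 14.740317), J = [[-4.122493, 10.073119], [-20.667387, 4.584637]].
Δ = (0.5960, -0.5284), so (a, b)₂ = (-1.2912, 1.1404).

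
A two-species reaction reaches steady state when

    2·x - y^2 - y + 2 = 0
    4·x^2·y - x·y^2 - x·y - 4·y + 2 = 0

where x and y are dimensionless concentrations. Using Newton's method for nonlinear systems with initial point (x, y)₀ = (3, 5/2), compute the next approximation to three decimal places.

(2.034, 2.053)

At (3, 5/2): F = (-0.750, 55.750).
Jacobian J = [[2, -2·y - 1], [8·x·y - y^2 - y, 4·x^2 - 2·x·y - x - 4]].
At the point, J = [[2.000, -6.000], [51.250, 14.000]] (det J = 335.500).
Solving J·Δ = −F gives Δ = (-0.966, -0.447).
Then the next iterate is (x, y)₁ = (2.034, 2.053).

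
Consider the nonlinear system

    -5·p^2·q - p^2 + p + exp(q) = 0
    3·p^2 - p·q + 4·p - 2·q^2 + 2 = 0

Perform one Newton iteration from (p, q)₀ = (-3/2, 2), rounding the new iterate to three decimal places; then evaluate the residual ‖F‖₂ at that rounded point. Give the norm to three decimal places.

At (-3/2, 2): F = (-18.86094, -2.250).
Jacobian J = [[-10·p·q - 2·p + 1, -5·p^2 + exp(q)], [6·p - q + 4, -p - 4·q]].
At the point, J = [[34.000, -3.86094], [-7.000, -6.500]] (det J = -248.02661).
Solving J·Δ = −F gives Δ = (0.459, -0.841).
Then the next iterate is (p, q)₁ = (-1.041, 1.159).
Re-evaluating at (-1.041, 1.159): F = (-5.21787, -0.393), so ‖F‖₂ = 5.233.

5.233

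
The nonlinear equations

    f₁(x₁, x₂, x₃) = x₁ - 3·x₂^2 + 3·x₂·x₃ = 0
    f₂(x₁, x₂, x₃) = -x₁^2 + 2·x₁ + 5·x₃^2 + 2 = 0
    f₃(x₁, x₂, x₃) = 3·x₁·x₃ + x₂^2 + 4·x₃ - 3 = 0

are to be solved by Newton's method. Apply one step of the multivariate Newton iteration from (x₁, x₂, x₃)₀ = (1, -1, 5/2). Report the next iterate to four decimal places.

(0.3317, -0.5512, 1.1300)

At (1, -1, 5/2): F = (-9.5000, 34.2500, 15.5000).
Jacobian J = [[1, -6·x₂ + 3·x₃, 3·x₂], [-2·x₁ + 2, 0, 10·x₃], [3·x₃, 2·x₂, 3·x₁ + 4]].
At the point, J = [[1.0000, 13.5000, -3.0000], [0.0000, 0.0000, 25.0000], [7.5000, -2.0000, 7.0000]] (det J = 2581.2500).
Solving J·Δ = −F gives Δ = (-0.6683, 0.4488, -1.3700).
Then the next iterate is (x₁, x₂, x₃)₁ = (0.3317, -0.5512, 1.1300).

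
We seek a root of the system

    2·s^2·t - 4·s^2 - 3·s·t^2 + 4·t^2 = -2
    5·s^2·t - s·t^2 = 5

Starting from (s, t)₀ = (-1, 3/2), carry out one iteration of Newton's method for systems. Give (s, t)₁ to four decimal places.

At (-1, 3/2): F = (16.7500, 4.7500).
Jacobian J = [[4·s·t - 8·s - 3·t^2, 2·s^2 - 6·s·t + 8·t], [10·s·t - t^2, 5·s^2 - 2·s·t]].
At the point, J = [[-4.7500, 23.0000], [-17.2500, 8.0000]] (det J = 358.7500).
Solving J·Δ = −F gives Δ = (-0.0690, -0.7425).
Then the next iterate is (s, t)₁ = (-1.0690, 0.7575).

(-1.0690, 0.7575)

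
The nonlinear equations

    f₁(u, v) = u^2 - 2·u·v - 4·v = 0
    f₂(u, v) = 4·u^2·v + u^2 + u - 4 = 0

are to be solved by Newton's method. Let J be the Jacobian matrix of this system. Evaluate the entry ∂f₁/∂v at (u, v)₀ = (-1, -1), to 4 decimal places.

-2.0000

∂f₁/∂v = -2·u - 4.
At (-1, -1) this is -2.0000.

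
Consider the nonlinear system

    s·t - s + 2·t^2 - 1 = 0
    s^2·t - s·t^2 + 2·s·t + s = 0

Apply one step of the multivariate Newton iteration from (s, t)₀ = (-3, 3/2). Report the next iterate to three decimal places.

At (-3, 3/2): F = (2.000, 8.250).
Jacobian J = [[t - 1, s + 4·t], [2·s·t - t^2 + 2·t + 1, s^2 - 2·s·t + 2·s]].
At the point, J = [[0.500, 3.000], [-7.250, 12.000]] (det J = 27.750).
Solving J·Δ = −F gives Δ = (0.027, -0.671).
Then the next iterate is (s, t)₁ = (-2.973, 0.829).

(-2.973, 0.829)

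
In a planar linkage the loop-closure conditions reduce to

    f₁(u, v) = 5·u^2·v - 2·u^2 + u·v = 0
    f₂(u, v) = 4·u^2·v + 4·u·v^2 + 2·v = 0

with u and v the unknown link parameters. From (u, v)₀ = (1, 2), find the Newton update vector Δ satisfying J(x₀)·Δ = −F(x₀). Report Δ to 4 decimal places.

(-0.2549, -0.9020)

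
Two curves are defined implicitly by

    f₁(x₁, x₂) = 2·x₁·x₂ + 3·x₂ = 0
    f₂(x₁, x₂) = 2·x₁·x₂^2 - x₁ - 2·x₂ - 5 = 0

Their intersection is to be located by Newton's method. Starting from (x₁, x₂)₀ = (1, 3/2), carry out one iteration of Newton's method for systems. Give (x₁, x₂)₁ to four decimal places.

(10.5455, -5.7273)

At (1, 3/2): F = (7.5000, -4.5000).
Jacobian J = [[2·x₂, 2·x₁ + 3], [2·x₂^2 - 1, 4·x₁·x₂ - 2]].
At the point, J = [[3.0000, 5.0000], [3.5000, 4.0000]] (det J = -5.5000).
Solving J·Δ = −F gives Δ = (9.5455, -7.2273).
Then the next iterate is (x₁, x₂)₁ = (10.5455, -5.7273).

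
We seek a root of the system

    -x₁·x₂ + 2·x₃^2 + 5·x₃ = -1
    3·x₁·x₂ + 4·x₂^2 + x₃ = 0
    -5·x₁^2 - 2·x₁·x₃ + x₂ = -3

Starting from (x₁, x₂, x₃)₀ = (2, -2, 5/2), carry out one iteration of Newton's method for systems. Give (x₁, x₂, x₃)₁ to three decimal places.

At (2, -2, 5/2): F = (30.000, 6.500, -29.000).
Jacobian J = [[-x₂, -x₁, 4·x₃ + 5], [3·x₂, 3·x₁ + 8·x₂, 1], [-10·x₁ - 2·x₃, 1, -2·x₁]].
At the point, J = [[2.000, -2.000, 15.000], [-6.000, -10.000, 1.000], [-25.000, 1.000, -4.000]] (det J = -3664.000).
Solving J·Δ = −F gives Δ = (-0.840, 0.978, -1.758).
Then the next iterate is (x₁, x₂, x₃)₁ = (1.160, -1.022, 0.742).

(1.160, -1.022, 0.742)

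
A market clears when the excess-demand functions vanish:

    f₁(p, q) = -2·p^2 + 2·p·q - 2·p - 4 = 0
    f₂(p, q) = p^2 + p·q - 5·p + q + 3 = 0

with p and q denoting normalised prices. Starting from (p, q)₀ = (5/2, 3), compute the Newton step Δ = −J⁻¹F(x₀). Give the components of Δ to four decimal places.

(-1.6389, -0.6667)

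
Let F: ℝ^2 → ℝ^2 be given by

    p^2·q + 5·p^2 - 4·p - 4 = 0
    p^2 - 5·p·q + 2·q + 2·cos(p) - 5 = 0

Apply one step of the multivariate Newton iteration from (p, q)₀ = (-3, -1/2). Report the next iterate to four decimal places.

(-1.2274, 0.2167)

At (-3, -1/2): F = (48.5000, -6.479985).
Jacobian J = [[2·p·q + 10·p - 4, p^2], [2·p - 5·q - 2·sin(p), -5·p + 2]].
At the point, J = [[-31.0000, 9.0000], [-3.217760, 17.0000]] (det J = -498.040160).
Solving J·Δ = −F gives Δ = (1.7726, 0.7167).
Then the next iterate is (p, q)₁ = (-1.2274, 0.2167).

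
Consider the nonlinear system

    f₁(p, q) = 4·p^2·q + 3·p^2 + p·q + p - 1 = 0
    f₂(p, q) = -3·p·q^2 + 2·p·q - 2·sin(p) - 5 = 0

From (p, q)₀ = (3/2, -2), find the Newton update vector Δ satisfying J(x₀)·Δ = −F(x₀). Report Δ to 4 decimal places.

At (3/2, -2): F = (-13.7500, -30.994990).
Jacobian J = [[8·p·q + 6·p + q + 1, 4·p^2 + p], [-3·q^2 + 2·q - 2·cos(p), -6·p·q + 2·p]].
At the point, J = [[-16.0000, 10.5000], [-16.141474, 21.0000]] (det J = -166.514519).
Solving J·Δ = −F gives Δ = (0.2204, 1.6453).

(0.2204, 1.6453)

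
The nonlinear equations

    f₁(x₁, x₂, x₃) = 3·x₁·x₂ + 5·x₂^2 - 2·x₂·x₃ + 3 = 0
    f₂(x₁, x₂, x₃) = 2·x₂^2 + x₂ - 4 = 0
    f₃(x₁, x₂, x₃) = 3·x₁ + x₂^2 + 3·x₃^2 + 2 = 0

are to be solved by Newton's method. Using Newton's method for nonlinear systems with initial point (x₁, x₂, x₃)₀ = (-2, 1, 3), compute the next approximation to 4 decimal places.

At (-2, 1, 3): F = (-4.0000, -1.0000, 24.0000).
Jacobian J = [[3·x₂, 3·x₁ + 10·x₂ - 2·x₃, -2·x₂], [0, 4·x₂ + 1, 0], [3, 2·x₂, 6·x₃]].
At the point, J = [[3.0000, -2.0000, -2.0000], [0.0000, 5.0000, 0.0000], [3.0000, 2.0000, 18.0000]] (det J = 300.0000).
Solving J·Δ = −F gives Δ = (0.5067, 0.2000, -1.4400).
Then the next iterate is (x₁, x₂, x₃)₁ = (-1.4933, 1.2000, 1.5600).

(-1.4933, 1.2000, 1.5600)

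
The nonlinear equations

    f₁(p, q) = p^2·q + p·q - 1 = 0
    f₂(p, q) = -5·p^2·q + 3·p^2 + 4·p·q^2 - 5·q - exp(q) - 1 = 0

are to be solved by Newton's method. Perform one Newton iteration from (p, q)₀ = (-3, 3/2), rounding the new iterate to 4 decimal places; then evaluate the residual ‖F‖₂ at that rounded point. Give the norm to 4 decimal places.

At (-3, 3/2): F = (8.0000, -80.481689).
Jacobian J = [[2·p·q + q, p^2 + p], [-10·p·q + 6·p + 4·q^2, -5·p^2 + 8·p·q - exp(q) - 5]].
At the point, J = [[-7.5000, 6.0000], [36.0000, -90.481689]] (det J = 462.612668).
Solving J·Δ = −F gives Δ = (0.5209, -0.6822).
Then the next iterate is (p, q)₁ = (-2.4791, 0.8178).
Re-evaluating at (-2.4791, 0.8178): F = (1.998739, -20.679492), so ‖F‖₂ = 20.7759.

20.7759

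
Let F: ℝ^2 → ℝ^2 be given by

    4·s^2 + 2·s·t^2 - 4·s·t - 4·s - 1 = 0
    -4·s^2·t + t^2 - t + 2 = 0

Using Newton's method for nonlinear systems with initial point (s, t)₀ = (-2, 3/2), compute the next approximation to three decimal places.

(-0.869, 1.921)

At (-2, 3/2): F = (26.000, -21.250).
Jacobian J = [[8·s + 2·t^2 - 4·t - 4, 4·s·t - 4·s], [-8·s·t, -4·s^2 + 2·t - 1]].
At the point, J = [[-21.500, -4.000], [24.000, -14.000]] (det J = 397.000).
Solving J·Δ = −F gives Δ = (1.131, 0.421).
Then the next iterate is (s, t)₁ = (-0.869, 1.921).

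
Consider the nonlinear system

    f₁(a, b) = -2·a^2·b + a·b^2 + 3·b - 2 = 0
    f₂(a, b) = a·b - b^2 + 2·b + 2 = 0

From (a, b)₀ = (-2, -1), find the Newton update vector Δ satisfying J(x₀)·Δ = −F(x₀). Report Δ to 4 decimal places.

At (-2, -1): F = (1.0000, 1.0000).
Jacobian J = [[-4·a·b + b^2, -2·a^2 + 2·a·b + 3], [b, a - 2·b + 2]].
At the point, J = [[-7.0000, -1.0000], [-1.0000, 2.0000]] (det J = -15.0000).
Solving J·Δ = −F gives Δ = (0.2000, -0.4000).

(0.2000, -0.4000)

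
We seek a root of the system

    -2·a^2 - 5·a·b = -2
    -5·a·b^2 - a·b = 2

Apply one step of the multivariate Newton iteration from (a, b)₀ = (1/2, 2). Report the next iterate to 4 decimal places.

(0.4401, 0.8873)

At (1/2, 2): F = (-3.5000, -13.0000).
Jacobian J = [[-4·a - 5·b, -5·a], [-5·b^2 - b, -10·a·b - a]].
At the point, J = [[-12.0000, -2.5000], [-22.0000, -10.5000]] (det J = 71.0000).
Solving J·Δ = −F gives Δ = (-0.0599, -1.1127).
Then the next iterate is (a, b)₁ = (0.4401, 0.8873).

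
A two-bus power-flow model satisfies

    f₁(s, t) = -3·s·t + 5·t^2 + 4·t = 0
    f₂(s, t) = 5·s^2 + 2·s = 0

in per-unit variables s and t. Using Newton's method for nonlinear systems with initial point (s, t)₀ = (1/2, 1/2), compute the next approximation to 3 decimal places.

(0.179, 0.102)

At (1/2, 1/2): F = (2.500, 2.250).
Jacobian J = [[-3·t, -3·s + 10·t + 4], [10·s + 2, 0]].
At the point, J = [[-1.500, 7.500], [7.000, 0.000]] (det J = -52.500).
Solving J·Δ = −F gives Δ = (-0.321, -0.398).
Then the next iterate is (s, t)₁ = (0.179, 0.102).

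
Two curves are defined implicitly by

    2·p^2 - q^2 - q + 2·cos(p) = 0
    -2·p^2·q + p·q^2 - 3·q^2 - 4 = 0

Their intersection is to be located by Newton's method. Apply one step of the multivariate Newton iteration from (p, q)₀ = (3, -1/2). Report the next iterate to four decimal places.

(1.6115, -0.7043)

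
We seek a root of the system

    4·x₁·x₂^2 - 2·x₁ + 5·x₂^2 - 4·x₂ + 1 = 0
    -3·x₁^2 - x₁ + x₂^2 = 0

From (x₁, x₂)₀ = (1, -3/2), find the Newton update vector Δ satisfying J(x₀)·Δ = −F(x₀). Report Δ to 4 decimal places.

(-0.5462, 0.6912)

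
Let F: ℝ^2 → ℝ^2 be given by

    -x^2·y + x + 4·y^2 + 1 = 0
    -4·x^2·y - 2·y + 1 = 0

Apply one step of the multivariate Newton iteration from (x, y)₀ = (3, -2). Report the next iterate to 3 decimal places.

At (3, -2): F = (38.000, 77.000).
Jacobian J = [[-2·x·y + 1, -x^2 + 8·y], [-8·x·y, -4·x^2 - 2]].
At the point, J = [[13.000, -25.000], [48.000, -38.000]] (det J = 706.000).
Solving J·Δ = −F gives Δ = (-0.681, 1.166).
Then the next iterate is (x, y)₁ = (2.319, -0.834).

(2.319, -0.834)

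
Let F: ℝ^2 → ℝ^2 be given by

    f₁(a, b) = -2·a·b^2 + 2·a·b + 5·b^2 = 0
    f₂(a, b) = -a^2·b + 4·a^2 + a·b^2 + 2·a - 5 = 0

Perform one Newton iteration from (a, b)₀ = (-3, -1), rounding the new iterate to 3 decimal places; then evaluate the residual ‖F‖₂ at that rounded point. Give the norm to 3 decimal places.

8.529

At (-3, -1): F = (17.000, 31.000).
Jacobian J = [[-2·b^2 + 2·b, -4·a·b + 2·a + 10·b], [-2·a·b + 8·a + b^2 + 2, -a^2 + 2·a·b]].
At the point, J = [[-4.000, -28.000], [-27.000, -3.000]] (det J = -744.000).
Solving J·Δ = −F gives Δ = (1.098, 0.450).
Then the next iterate is (a, b)₁ = (-1.902, -0.550).
Re-evaluating at (-1.902, -0.550): F = (4.75541, 7.08074), so ‖F‖₂ = 8.529.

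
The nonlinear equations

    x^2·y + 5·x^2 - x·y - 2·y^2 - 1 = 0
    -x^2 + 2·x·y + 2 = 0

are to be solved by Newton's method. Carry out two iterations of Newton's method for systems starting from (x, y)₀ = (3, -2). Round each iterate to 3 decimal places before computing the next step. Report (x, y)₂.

At (3, -2): F = (24.000, -19.000).
Jacobian J = [[2·x·y + 10·x - y, x^2 - x - 4·y], [-2·x + 2·y, 2·x]].
At the point, J = [[20.000, 14.000], [-10.000, 6.000]] (det J = 260.000).
Solving J·Δ = −F gives Δ = (-1.577, 0.538).
Then the next iterate is (x, y)₁ = (1.423, -1.462).
Round to (1.423, -1.462) and repeat: F = (3.96974, -4.18578), J = [[11.53115, 6.44993], [-5.770, 2.846]].
Δ = (-0.547, 0.362), so (x, y)₂ = (0.876, -1.100).

(0.876, -1.100)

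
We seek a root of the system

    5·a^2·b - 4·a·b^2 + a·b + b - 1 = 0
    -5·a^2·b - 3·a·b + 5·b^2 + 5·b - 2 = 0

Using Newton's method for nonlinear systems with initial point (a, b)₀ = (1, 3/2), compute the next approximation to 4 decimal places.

(4.9667, 7.5500)

At (1, 3/2): F = (0.5000, 4.7500).
Jacobian J = [[10·a·b - 4·b^2 + b, 5·a^2 - 8·a·b + a + 1], [-10·a·b - 3·b, -5·a^2 - 3·a + 10·b + 5]].
At the point, J = [[7.5000, -5.0000], [-19.5000, 12.0000]] (det J = -7.5000).
Solving J·Δ = −F gives Δ = (3.9667, 6.0500).
Then the next iterate is (a, b)₁ = (4.9667, 7.5500).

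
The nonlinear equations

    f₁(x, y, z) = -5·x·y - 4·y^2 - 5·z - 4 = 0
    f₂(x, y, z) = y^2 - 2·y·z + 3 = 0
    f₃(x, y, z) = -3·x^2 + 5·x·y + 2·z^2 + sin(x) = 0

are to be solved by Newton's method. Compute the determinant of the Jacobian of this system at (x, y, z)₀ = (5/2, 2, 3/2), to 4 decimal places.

J = [[-5·y, -5·x - 8·y, -5], [0, 2·y - 2·z, -2·y], [-6·x + 5·y + cos(x), 5·x, 4·z]].
At the point, J = [[-10.0000, -28.5000, -5.0000], [0.0000, 1.0000, -4.0000], [-5.801144, 12.5000, 6.0000]].
det J = -1250.3361.

-1250.3361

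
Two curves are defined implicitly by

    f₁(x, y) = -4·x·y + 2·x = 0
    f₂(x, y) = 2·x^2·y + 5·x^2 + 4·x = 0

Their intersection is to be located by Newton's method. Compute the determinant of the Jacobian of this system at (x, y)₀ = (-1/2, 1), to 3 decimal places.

J = [[-4·y + 2, -4·x], [4·x·y + 10·x + 4, 2·x^2]].
At the point, J = [[-2.000, 2.000], [-3.000, 0.500]].
det J = 5.000.

5.000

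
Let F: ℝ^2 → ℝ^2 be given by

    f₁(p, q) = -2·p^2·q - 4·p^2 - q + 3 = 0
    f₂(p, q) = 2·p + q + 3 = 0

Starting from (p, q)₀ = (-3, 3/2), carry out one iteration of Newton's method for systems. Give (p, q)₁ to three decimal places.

At (-3, 3/2): F = (-61.500, -1.500).
Jacobian J = [[-4·p·q - 8·p, -2·p^2 - 1], [2, 1]].
At the point, J = [[42.000, -19.000], [2.000, 1.000]] (det J = 80.000).
Solving J·Δ = −F gives Δ = (1.125, -0.750).
Then the next iterate is (p, q)₁ = (-1.875, 0.750).

(-1.875, 0.750)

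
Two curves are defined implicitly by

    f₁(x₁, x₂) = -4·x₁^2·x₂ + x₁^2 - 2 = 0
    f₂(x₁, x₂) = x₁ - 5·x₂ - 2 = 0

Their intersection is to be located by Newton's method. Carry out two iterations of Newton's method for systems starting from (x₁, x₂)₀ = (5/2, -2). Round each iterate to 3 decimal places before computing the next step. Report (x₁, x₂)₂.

At (5/2, -2): F = (54.250, 10.500).
Jacobian J = [[-8·x₁·x₂ + 2·x₁, -4·x₁^2], [1, -5]].
At the point, J = [[45.000, -25.000], [1.000, -5.000]] (det J = -200.000).
Solving J·Δ = −F gives Δ = (-0.044, 2.091).
Then the next iterate is (x₁, x₂)₁ = (2.456, 0.091).
Round to (2.456, 0.091) and repeat: F = (1.83631, 0.001), J = [[3.12403, -24.12774], [1.000, -5.000]].
Δ = (1.076, 0.215), so (x₁, x₂)₂ = (3.532, 0.306).

(3.532, 0.306)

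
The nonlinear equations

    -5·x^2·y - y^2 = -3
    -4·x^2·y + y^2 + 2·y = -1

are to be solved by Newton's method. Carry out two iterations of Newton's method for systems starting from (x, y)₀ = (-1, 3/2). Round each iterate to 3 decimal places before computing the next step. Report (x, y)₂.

(-1.021, 0.511)

At (-1, 3/2): F = (-6.750, 0.250).
Jacobian J = [[-10·x·y, -5·x^2 - 2·y], [-8·x·y, -4·x^2 + 2·y + 2]].
At the point, J = [[15.000, -8.000], [12.000, 1.000]] (det J = 111.000).
Solving J·Δ = −F gives Δ = (0.043, -0.764).
Then the next iterate is (x, y)₁ = (-0.957, 0.736).
Round to (-0.957, 0.736) and repeat: F = (-0.91202, 0.31744), J = [[7.04352, -6.05124], [5.63482, -0.19140]].
Δ = (-0.064, -0.225), so (x, y)₂ = (-1.021, 0.511).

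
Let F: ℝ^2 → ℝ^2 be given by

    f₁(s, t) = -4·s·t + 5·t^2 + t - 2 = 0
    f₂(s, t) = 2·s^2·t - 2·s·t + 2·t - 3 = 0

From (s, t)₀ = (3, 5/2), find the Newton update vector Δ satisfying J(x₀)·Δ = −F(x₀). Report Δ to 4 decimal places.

At (3, 5/2): F = (1.7500, 32.0000).
Jacobian J = [[-4·t, -4·s + 10·t + 1], [4·s·t - 2·t, 2·s^2 - 2·s + 2]].
At the point, J = [[-10.0000, 14.0000], [25.0000, 14.0000]] (det J = -490.0000).
Solving J·Δ = −F gives Δ = (-0.8643, -0.7423).

(-0.8643, -0.7423)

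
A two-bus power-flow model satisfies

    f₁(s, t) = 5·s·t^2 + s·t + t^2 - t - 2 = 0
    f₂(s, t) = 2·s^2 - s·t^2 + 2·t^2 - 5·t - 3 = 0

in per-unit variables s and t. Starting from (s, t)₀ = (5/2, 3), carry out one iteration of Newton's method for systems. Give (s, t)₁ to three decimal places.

At (5/2, 3): F = (124.000, -10.000).
Jacobian J = [[5·t^2 + t, 10·s·t + s + 2·t - 1], [4·s - t^2, -2·s·t + 4·t - 5]].
At the point, J = [[48.000, 82.500], [1.000, -8.000]] (det J = -466.500).
Solving J·Δ = −F gives Δ = (-0.358, -1.295).
Then the next iterate is (s, t)₁ = (2.142, 1.705).

(2.142, 1.705)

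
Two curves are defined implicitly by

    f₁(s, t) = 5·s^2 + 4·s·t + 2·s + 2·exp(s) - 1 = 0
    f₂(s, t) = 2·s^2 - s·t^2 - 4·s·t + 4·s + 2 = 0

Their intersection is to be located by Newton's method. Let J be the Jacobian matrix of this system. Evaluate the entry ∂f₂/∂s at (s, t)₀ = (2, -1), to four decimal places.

15.0000

∂f₂/∂s = 4·s - t^2 - 4·t + 4.
At (2, -1) this is 15.0000.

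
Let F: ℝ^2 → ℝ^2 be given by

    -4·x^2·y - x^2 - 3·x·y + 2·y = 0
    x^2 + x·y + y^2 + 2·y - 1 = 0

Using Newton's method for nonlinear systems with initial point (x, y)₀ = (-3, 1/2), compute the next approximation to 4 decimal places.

At (-3, 1/2): F = (-21.5000, 7.7500).
Jacobian J = [[-8·x·y - 2·x - 3·y, -4·x^2 - 3·x + 2], [2·x + y, x + 2·y + 2]].
At the point, J = [[16.5000, -25.0000], [-5.5000, 0.0000]] (det J = -137.5000).
Solving J·Δ = −F gives Δ = (1.4091, 0.0700).
Then the next iterate is (x, y)₁ = (-1.5909, 0.5700).

(-1.5909, 0.5700)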